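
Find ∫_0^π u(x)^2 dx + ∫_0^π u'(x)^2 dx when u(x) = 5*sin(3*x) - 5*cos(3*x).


||u||_{H^1(0,π)}^2 = 250*π

u'(x) = 15*sin(3*x) + 15*cos(3*x).
Expand u² and (u')² and integrate term by term on (0, π), using: for integers n ≥ 1, ∫_0^π sin²(nx) dx = ∫_0^π cos²(nx) dx = π/2; for n ≠ n', ∫_0^π sin(nx)sin(n'x) dx = ∫_0^π cos(nx)cos(n'x) dx = 0; and by product-to-sum, ∫_0^π sin(nx)cos(n'x) dx = ½∫_0^π [sin((n+n')x) + sin((n−n')x)] dx, which is 0 when n+n' is even and 2n/(n²−n'²) when n+n' is odd (it need not vanish on (0, π)).
  u² squared terms: (-5)²·∫cos(3x)² dx = 25·π/2 = 25*π/2;  (5)²·∫sin(3x)² dx = 25·π/2 = 25*π/2.
  u² cross terms: 2·(-5)·(5)·∫cos(3x)·sin(3x) dx = -50·(0) = 0.
  So ∫_0^π u² dx = 25*π/2 + 25*π/2 + 0 = 25*π.
  (u')² squared terms: (15)²·∫cos(3x)² dx = 225·π/2 = 225*π/2;  (15)²·∫sin(3x)² dx = 225·π/2 = 225*π/2.
  (u')² cross terms: 2·(15)·(15)·∫cos(3x)·sin(3x) dx = 450·(0) = 0.
  So ∫_0^π (u')² dx = 225*π/2 + 225*π/2 + 0 = 225*π.
||u||_{H^1}^2 = (25*π) + (225*π) = 250*π.


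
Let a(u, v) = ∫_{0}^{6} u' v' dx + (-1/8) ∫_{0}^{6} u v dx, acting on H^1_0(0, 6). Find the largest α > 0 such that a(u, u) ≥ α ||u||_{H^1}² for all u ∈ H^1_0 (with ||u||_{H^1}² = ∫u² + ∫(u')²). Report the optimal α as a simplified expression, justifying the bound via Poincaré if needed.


α = (-9/2 + π^2)/(π^2 + 36)

Coercivity of a(·,·) on H^1_0(0, 6) means a(u, u) ≥ α ||u||_{H^1}² for every u ∈ H^1_0.
The interval has length L = 6, and Poincaré/coercivity depend only on L. Here a(u, u) = ∫(u')² + (-1/8)·∫u².
Here c = -1/8 < 0 with |c| < (π/L)² = π^2/36, so coercivity still holds. The condition a(u,u) ≥ α||u||_{H^1}² reads (1−α)∫(u')² ≥ (α−c)∫u². Any admissible α is ≤ 1 (rapidly oscillating u have ∫u²/∫(u')² → 0), and α = 1 would force 0 ≥ (1−c)∫u², impossible since c < 1; so 1−α > 0. By the sharp Poincaré inequality on H^1_0 of an interval of length L, ∫(u')² ≥ (π/L)²∫u² with equality for the first sine mode sin(π(x−x₀)/L) (x₀ the left endpoint), so the inequality holds for all u iff (1−α)(π/L)² ≥ α − c, i.e. α ≤ ((π/L)² + c)/((π/L)² + 1) = (1 + c(L/π)²)/(1 + (L/π)²). (Direct route, valid since c ≤ 0: Poincaré gives c∫u² ≥ c(L/π)²∫(u')², so a(u,u) ≥ (1 + c(L/π)²)∫(u')², while ||u||_{H^1}² ≤ (1 + (L/π)²)∫(u')²; dividing yields the same α.) With (π/L)² = π^2/36 and c = -1/8, the largest admissible constant is α = ((π/L)² + c)/((π/L)² + 1).
Simplifying, α = (-9/2 + π^2)/(π^2 + 36).


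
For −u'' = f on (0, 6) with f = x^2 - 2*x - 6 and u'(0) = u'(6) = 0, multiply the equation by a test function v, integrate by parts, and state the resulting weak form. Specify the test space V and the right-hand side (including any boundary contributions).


V = H^1(0, 6) (no boundary constraint on v; u is determined up to an additive constant); weak form: ∫_0^6 u'v' dx = ∫_0^6 (x^2 - 2*x - 6) v dx for all v ∈ V.

Multiply both sides by a test function v and integrate from 0 to 6:
  ∫_0^6 −u''(x) v(x) dx = ∫_0^6 f(x) v(x) dx.
Integrate the LHS by parts once:
  ∫_0^6 −u'' v dx = −[u'(x) v(x)]_0^6 + ∫_0^6 u'(x) v'(x) dx.
Thus ∫_0^6 u'(x) v'(x) dx = ∫_0^6 f(x) v(x) dx + [u'(x) v(x)]_0^6.
Choose V so that boundary terms are either known or forced to vanish.
u has homogeneous Neumann: u'(0) = u'(6) = 0. So [u' v]_0^6 = 0·v(6) − 0·v(0) = 0 for any v; take V = H^1(0, 6).
Weak formulation: find u (satisfying any essential BC) such that ∫_0^6 u'(x) v'(x) dx = ∫_0^6 f v dx for all v ∈ V (homogeneous Neumann, so boundary terms vanish).
Substituting f(x) = x^2 - 2*x - 6, the right-hand side is ∫_0^6 (x^2 - 2*x - 6) v dx.
Compatibility check (pure Neumann): taking v ≡ 1 ∈ V gives 0 = ∫_0^6 f dx + (0) − (0), i.e. ∫_0^6 f dx must equal u'(0) − u'(6) = 0. Indeed ∫_0^6 (x^2 - 2*x - 6) dx = 0, so the data are compatible. The solution is then unique only up to an additive constant (fix it e.g. by requiring ∫_0^6 u dx = 0).


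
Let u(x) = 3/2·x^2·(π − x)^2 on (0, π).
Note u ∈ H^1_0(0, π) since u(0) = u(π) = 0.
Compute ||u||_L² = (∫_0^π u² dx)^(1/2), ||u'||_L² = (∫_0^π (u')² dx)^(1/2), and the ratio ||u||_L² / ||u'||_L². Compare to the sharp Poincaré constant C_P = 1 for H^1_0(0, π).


||u||_L² / ||u'||_L² = sqrt(3)*π/6 < C_P = 1.

u(x) = 3/2·x^2·(π − x)^2, so u'(x) = 3*x*(x - π)*(2*x - π).
u(x) = 3/2·x^2·(π − x)^2 vanishes at x = 0 and x = π, so u ∈ H^1_0(0, π). Differentiate via the product rule and integrate the resulting polynomials term by term.
  ∫_0^π u² dx = ∫_0^π (9*x^8/4 - 9*π*x^7 + 27*π^2*x^6/2 - 9*π^3*x^5 + 9*π^4*x^4/4) dx. Term by term:
    ∫_0^π 9*x^8/4 dx = π^9/4;  ∫_0^π -9*π*x^7 dx = -9*π^9/8;  ∫_0^π 27*π^2*x^6/2 dx = 27*π^9/14;
    ∫_0^π -9*π^3*x^5 dx = -3*π^9/2;  ∫_0^π 9*π^4*x^4/4 dx = 9*π^9/20.
  Sum: π^9/4 − 9*π^9/8 + 27*π^9/14 − 3*π^9/2 + 9*π^9/20 = π^9/280.
  ∫_0^π (u')² dx = ∫_0^π (36*x^6 - 108*π*x^5 + 117*π^2*x^4 - 54*π^3*x^3 + 9*π^4*x^2) dx. Term by term:
    ∫_0^π 36*x^6 dx = 36*π^7/7;  ∫_0^π -108*π*x^5 dx = -18*π^7;  ∫_0^π 117*π^2*x^4 dx = 117*π^7/5;
    ∫_0^π -54*π^3*x^3 dx = -27*π^7/2;  ∫_0^π 9*π^4*x^2 dx = 3*π^7.
  Sum: 36*π^7/7 − 18*π^7 + 117*π^7/5 − 27*π^7/2 + 3*π^7 = 3*π^7/70.
∫_0^π u² dx = π^9/280, so ||u||_L² = sqrt(70)*π^(9/2)/140.
∫_0^π (u')² dx = 3*π^7/70, so ||u'||_L² = sqrt(210)*π^(7/2)/70.
Ratio ||u||_L² / ||u'||_L² = sqrt(3)*π/6.
Sharp Poincaré constant on H^1_0(0, π) is C_P = L/π = 1, achieved by sin(x).
A polynomial bump cannot attain the sharp Poincaré constant (only the first sine eigenfunction does), so the ratio is strictly less than C_P, consistent with ||u||_L² ≤ C_P ||u'||_L².


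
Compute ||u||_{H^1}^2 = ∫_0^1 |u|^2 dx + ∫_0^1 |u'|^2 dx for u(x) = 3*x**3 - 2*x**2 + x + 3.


||u||_{H^1}^2 = 4127/210

The H^1 norm (squared) on an interval (0, L) is
  ||u||_{H^1}^2 = ∫_0^L u(x)^2 dx + ∫_0^L u'(x)^2 dx.
Compute u'(x) = 9*x**2 - 4*x + 1.
Then u(x)^2 = 9*x**6 - 12*x**5 + 10*x**4 + 14*x**3 - 11*x**2 + 6*x + 9 and u'(x)^2 = 81*x**4 - 72*x**3 + 34*x**2 - 8*x + 1.
Integrate each monomial from 0 to 1 using ∫_0^1 c·x^n dx = c·1^(n+1)/(n+1):
  ∫_0^1 u(x)^2 dx = ∫_0^1 (9*x^6 - 12*x^5 + 10*x^4 + 14*x^3 - 11*x^2 + 6*x + 9) dx. Term by term:
    ∫_0^1 9*x^6 dx = 9/7;  ∫_0^1 -12*x^5 dx = -2;  ∫_0^1 10*x^4 dx = 2;
    ∫_0^1 14*x^3 dx = 7/2;  ∫_0^1 -11*x^2 dx = -11/3;  ∫_0^1 6*x dx = 3;
    ∫_0^1 9 dx = 9.
  Sum: 9/7 − 2 + 2 + 7/2 − 11/3 + 3 + 9 = 551/42.
  ∫_0^1 u'(x)^2 dx = ∫_0^1 (81*x^4 - 72*x^3 + 34*x^2 - 8*x + 1) dx. Term by term:
    ∫_0^1 81*x^4 dx = 81/5;  ∫_0^1 -72*x^3 dx = -18;  ∫_0^1 34*x^2 dx = 34/3;
    ∫_0^1 -8*x dx = -4;  ∫_0^1 1 dx = 1.
  Sum: 81/5 − 18 + 34/3 − 4 + 1 = 98/15.
Adding: ||u||_{H^1}^2 = 551/42 + 98/15 = 4127/210.


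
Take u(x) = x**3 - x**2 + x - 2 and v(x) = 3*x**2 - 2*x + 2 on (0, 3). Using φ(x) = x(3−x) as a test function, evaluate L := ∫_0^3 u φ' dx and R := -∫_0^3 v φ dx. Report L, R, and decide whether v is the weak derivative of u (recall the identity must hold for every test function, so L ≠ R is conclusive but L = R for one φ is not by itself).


LHS = -549/20, RHS = -639/20. No, v is not the weak derivative of u.

u(x) = x**3 - x**2 + x - 2, classical derivative u'(x) = 3*x**2 - 2*x + 1.
φ(x) = x(3−x), so φ'(x) = 3 - 2*x.
Note φ(0) = φ(3) = 0, so the boundary term u·φ vanishes.
LHS = ∫_0^3 u(x) φ'(x) dx = ∫_0^3 (-2*x^4 + 5*x^3 - 5*x^2 + 7*x - 6) dx. Term by term:
  ∫_0^3 -2*x^4 dx = -486/5;  ∫_0^3 5*x^3 dx = 405/4;  ∫_0^3 -5*x^2 dx = -45;
  ∫_0^3 7*x dx = 63/2;  ∫_0^3 -6 dx = -18.
Sum: -486/5 + 405/4 − 45 + 63/2 − 18 = -549/20.
So LHS = -549/20.
∫_0^3 v(x) φ(x) dx = ∫_0^3 (-3*x^4 + 11*x^3 - 8*x^2 + 6*x) dx. Term by term:
  ∫_0^3 -3*x^4 dx = -729/5;  ∫_0^3 11*x^3 dx = 891/4;  ∫_0^3 -8*x^2 dx = -72;
  ∫_0^3 6*x dx = 27.
Sum: -729/5 + 891/4 − 72 + 27 = 639/20.
So RHS = -∫_0^3 v(x) φ(x) dx = -639/20.
LHS − RHS = 9/2 ≠ 0, so the identity fails.
(For a valid weak derivative the identity must hold for EVERY test function, in particular this one. The failure shows v is NOT the weak derivative of u.)
Correct weak derivative would be u'(x) = 3*x**2 - 2*x + 1.


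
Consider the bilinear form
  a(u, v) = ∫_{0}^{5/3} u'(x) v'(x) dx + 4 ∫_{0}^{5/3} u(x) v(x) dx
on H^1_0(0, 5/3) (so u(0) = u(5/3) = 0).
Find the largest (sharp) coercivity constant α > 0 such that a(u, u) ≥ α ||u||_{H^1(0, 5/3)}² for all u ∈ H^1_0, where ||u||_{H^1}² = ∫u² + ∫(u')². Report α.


α = 1

Coercivity of a(·,·) on H^1_0(0, 5/3) means a(u, u) ≥ α ||u||_{H^1}² for every u ∈ H^1_0.
The interval has length L = 5/3, and Poincaré/coercivity depend only on L. Here a(u, u) = ∫(u')² + (4)·∫u².
Here c = 4 ≥ 1, so a(u,u) = ∫(u')² + c∫u² ≥ ∫(u')² + ∫u² = ||u||_{H^1}², i.e. α = 1 works. No larger α is possible: a(u,u) ≥ α||u||_{H^1}² means (1−α)∫(u')² ≥ (α−c)∫u², and for the modes u_n = sin(nπ(x−x₀)/L) (x₀ the left endpoint) one has ∫u_n²/∫(u_n')² = (L/(nπ))² → 0, so a(u_n,u_n)/||u_n||_{H^1}² → 1. Hence the optimal constant is α = 1.
Therefore α = 1.


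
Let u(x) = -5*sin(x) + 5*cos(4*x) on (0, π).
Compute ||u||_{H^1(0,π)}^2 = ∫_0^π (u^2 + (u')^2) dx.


||u||_{H^1(0,π)}^2 = 340/3 + 475*π/2

u'(x) = -20*sin(4*x) - 5*cos(x).
Expand u² and (u')² and integrate term by term on (0, π), using: for integers n ≥ 1, ∫_0^π sin²(nx) dx = ∫_0^π cos²(nx) dx = π/2; for n ≠ n', ∫_0^π sin(nx)sin(n'x) dx = ∫_0^π cos(nx)cos(n'x) dx = 0; and by product-to-sum, ∫_0^π sin(nx)cos(n'x) dx = ½∫_0^π [sin((n+n')x) + sin((n−n')x)] dx, which is 0 when n+n' is even and 2n/(n²−n'²) when n+n' is odd (it need not vanish on (0, π)).
  u² squared terms: (-5)²·∫sin(x)² dx = 25·π/2 = 25*π/2;  (5)²·∫cos(4x)² dx = 25·π/2 = 25*π/2.
  u² cross terms: 2·(-5)·(5)·∫sin(x)·cos(4x) dx = -50·(-2/15) = 20/3.
  So ∫_0^π u² dx = 25*π/2 + 25*π/2 + 20/3 = 20/3 + 25*π.
  (u')² squared terms: (-20)²·∫sin(4x)² dx = 400·π/2 = 200*π;  (-5)²·∫cos(x)² dx = 25·π/2 = 25*π/2.
  (u')² cross terms: 2·(-20)·(-5)·∫sin(4x)·cos(x) dx = 200·(8/15) = 320/3.
  So ∫_0^π (u')² dx = 200*π + 25*π/2 + 320/3 = 320/3 + 425*π/2.
||u||_{H^1}^2 = (20/3 + 25*π) + (320/3 + 425*π/2) = 340/3 + 475*π/2.


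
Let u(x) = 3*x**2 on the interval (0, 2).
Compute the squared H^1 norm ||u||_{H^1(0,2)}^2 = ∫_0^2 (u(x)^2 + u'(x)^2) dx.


||u||_{H^1}^2 = 768/5

The H^1 norm (squared) on an interval (0, L) is
  ||u||_{H^1}^2 = ∫_0^L u(x)^2 dx + ∫_0^L u'(x)^2 dx.
Compute u'(x) = 6*x.
Then u(x)^2 = 9*x**4 and u'(x)^2 = 36*x**2.
Integrate each monomial from 0 to 2 using ∫_0^2 c·x^n dx = c·2^(n+1)/(n+1):
  ∫_0^2 u(x)^2 dx = ∫_0^2 (9*x^4) dx. Term by term:
    ∫_0^2 9*x^4 dx = 288/5.
  ∫_0^2 u'(x)^2 dx = ∫_0^2 (36*x^2) dx. Term by term:
    ∫_0^2 36*x^2 dx = 96.
Adding: ||u||_{H^1}^2 = 288/5 + 96 = 768/5.


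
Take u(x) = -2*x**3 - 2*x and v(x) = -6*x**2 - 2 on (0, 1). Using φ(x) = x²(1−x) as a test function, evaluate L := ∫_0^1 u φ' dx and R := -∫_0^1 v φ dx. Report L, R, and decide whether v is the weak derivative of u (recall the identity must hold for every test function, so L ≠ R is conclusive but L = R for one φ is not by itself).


LHS = 11/30, RHS = 11/30. Yes, v = u' weakly.

u(x) = -2*x**3 - 2*x, classical derivative u'(x) = -6*x**2 - 2.
φ(x) = x²(1−x), so φ'(x) = x*(2 - 3*x).
Note φ(0) = φ(1) = 0, so the boundary term u·φ vanishes.
LHS = ∫_0^1 u(x) φ'(x) dx = ∫_0^1 (6*x^5 - 4*x^4 + 6*x^3 - 4*x^2) dx. Term by term:
  ∫_0^1 6*x^5 dx = 1;  ∫_0^1 -4*x^4 dx = -4/5;  ∫_0^1 6*x^3 dx = 3/2;
  ∫_0^1 -4*x^2 dx = -4/3.
Sum: 1 − 4/5 + 3/2 − 4/3 = 11/30.
So LHS = 11/30.
∫_0^1 v(x) φ(x) dx = ∫_0^1 (6*x^5 - 6*x^4 + 2*x^3 - 2*x^2) dx. Term by term:
  ∫_0^1 6*x^5 dx = 1;  ∫_0^1 -6*x^4 dx = -6/5;  ∫_0^1 2*x^3 dx = 1/2;
  ∫_0^1 -2*x^2 dx = -2/3.
Sum: 1 − 6/5 + 1/2 − 2/3 = -11/30.
So RHS = -∫_0^1 v(x) φ(x) dx = 11/30.
LHS = RHS, so the identity holds for this test φ.
Moreover u is smooth here and v(x) = u'(x) = -6*x**2 - 2 pointwise, so the identity holds for every test function. Hence v is the weak derivative of u.


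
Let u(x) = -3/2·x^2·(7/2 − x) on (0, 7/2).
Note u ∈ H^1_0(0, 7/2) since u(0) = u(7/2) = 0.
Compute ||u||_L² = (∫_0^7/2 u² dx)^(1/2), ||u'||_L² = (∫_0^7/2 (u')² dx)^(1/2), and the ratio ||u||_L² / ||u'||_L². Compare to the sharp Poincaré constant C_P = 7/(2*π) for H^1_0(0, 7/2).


||u||_L² / ||u'||_L² = sqrt(14)/4 < C_P = 7/(2*π).

u(x) = -3/2·x^2·(7/2 − x), so u'(x) = 3*x*(3*x - 7)/2.
u(x) = -3/2·x^2·(7/2 − x) vanishes at x = 0 and x = 7/2, so u ∈ H^1_0(0, 7/2). Differentiate via the product rule and integrate the resulting polynomials term by term.
  ∫_0^7/2 u² dx = ∫_0^7/2 (9*x^6/4 - 63*x^5/4 + 441*x^4/16) dx. Term by term:
    ∫_0^7/2 9*x^6/4 dx = 1058841/512;  ∫_0^7/2 -63*x^5/4 dx = -2470629/512;  ∫_0^7/2 441*x^4/16 dx = 7411887/2560.
  Sum: 1058841/512 − 2470629/512 + 7411887/2560 = 352947/2560.
  ∫_0^7/2 (u')² dx = ∫_0^7/2 (81*x^4/4 - 189*x^3/2 + 441*x^2/4) dx. Term by term:
    ∫_0^7/2 81*x^4/4 dx = 1361367/640;  ∫_0^7/2 -189*x^3/2 dx = -453789/128;  ∫_0^7/2 441*x^2/4 dx = 50421/32.
  Sum: 1361367/640 − 453789/128 + 50421/32 = 50421/320.
∫_0^7/2 u² dx = 352947/2560, so ||u||_L² = 343*sqrt(30)/160.
∫_0^7/2 (u')² dx = 50421/320, so ||u'||_L² = 49*sqrt(105)/40.
Ratio ||u||_L² / ||u'||_L² = sqrt(14)/4.
Sharp Poincaré constant on H^1_0(0, 7/2) is C_P = L/π = 7/(2*π), achieved by sin(2*π/7·x).
A polynomial bump cannot attain the sharp Poincaré constant (only the first sine eigenfunction does), so the ratio is strictly less than C_P, consistent with ||u||_L² ≤ C_P ||u'||_L².


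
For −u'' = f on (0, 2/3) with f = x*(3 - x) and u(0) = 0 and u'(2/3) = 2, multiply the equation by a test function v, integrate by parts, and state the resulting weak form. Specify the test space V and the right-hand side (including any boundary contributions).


V = {v ∈ H^1(0, 2/3) : v(0) = 0} (test functions vanish at x = 0 where u is specified); weak form: ∫_0^2/3 u'v' dx = ∫_0^2/3 (x*(3 - x)) v dx + 2·v(2/3) for all v ∈ V.

Multiply both sides by a test function v and integrate from 0 to 2/3:
  ∫_0^2/3 −u''(x) v(x) dx = ∫_0^2/3 f(x) v(x) dx.
Integrate the LHS by parts once:
  ∫_0^2/3 −u'' v dx = −[u'(x) v(x)]_0^2/3 + ∫_0^2/3 u'(x) v'(x) dx.
Thus ∫_0^2/3 u'(x) v'(x) dx = ∫_0^2/3 f(x) v(x) dx + [u'(x) v(x)]_0^2/3.
Choose V so that boundary terms are either known or forced to vanish.
Mixed BC: u(0) = 0 (Dirichlet) and u'(2/3) = 2 (Neumann). Define V = {v ∈ H^1(0, 2/3) : v(0) = 0}. Then [u' v]_0^2/3 = u'(2/3)·v(2/3) − u'(0)·0 = 2·v(2/3).
Weak formulation: find u (satisfying any essential BC) such that ∫_0^2/3 u'(x) v'(x) dx = ∫_0^2/3 f v dx + 2·v(2/3) for all v ∈ V (Dirichlet at 0 absorbed into V; Neumann datum at x = 2/3 contributes the boundary term).
Substituting f(x) = x*(3 - x), the right-hand side is ∫_0^2/3 (x*(3 - x)) v dx + 2·v(2/3).


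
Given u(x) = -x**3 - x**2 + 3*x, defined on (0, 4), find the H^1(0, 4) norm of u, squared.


||u||_{H^1}^2 = 497956/105

The H^1 norm (squared) on an interval (0, L) is
  ||u||_{H^1}^2 = ∫_0^L u(x)^2 dx + ∫_0^L u'(x)^2 dx.
Compute u'(x) = -3*x**2 - 2*x + 3.
Then u(x)^2 = x**6 + 2*x**5 - 5*x**4 - 6*x**3 + 9*x**2 and u'(x)^2 = 9*x**4 + 12*x**3 - 14*x**2 - 12*x + 9.
Integrate each monomial from 0 to 4 using ∫_0^4 c·x^n dx = c·4^(n+1)/(n+1):
  ∫_0^4 u(x)^2 dx = ∫_0^4 (x^6 + 2*x^5 - 5*x^4 - 6*x^3 + 9*x^2) dx. Term by term:
    ∫_0^4 x^6 dx = 16384/7;  ∫_0^4 2*x^5 dx = 4096/3;  ∫_0^4 -5*x^4 dx = -1024;
    ∫_0^4 -6*x^3 dx = -384;  ∫_0^4 9*x^2 dx = 192.
  Sum: 16384/7 + 4096/3 − 1024 − 384 + 192 = 52288/21.
  ∫_0^4 u'(x)^2 dx = ∫_0^4 (9*x^4 + 12*x^3 - 14*x^2 - 12*x + 9) dx. Term by term:
    ∫_0^4 9*x^4 dx = 9216/5;  ∫_0^4 12*x^3 dx = 768;  ∫_0^4 -14*x^2 dx = -896/3;
    ∫_0^4 -12*x dx = -96;  ∫_0^4 9 dx = 36.
  Sum: 9216/5 + 768 − 896/3 − 96 + 36 = 33788/15.
Adding: ||u||_{H^1}^2 = 52288/21 + 33788/15 = 497956/105.


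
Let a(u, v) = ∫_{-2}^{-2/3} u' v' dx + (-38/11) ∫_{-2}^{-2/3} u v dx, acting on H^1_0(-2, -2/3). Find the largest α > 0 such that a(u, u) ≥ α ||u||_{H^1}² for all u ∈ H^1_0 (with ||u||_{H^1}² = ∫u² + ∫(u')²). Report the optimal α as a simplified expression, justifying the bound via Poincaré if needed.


α = (-608 + 99*π^2)/(11*(16 + 9*π^2))

Coercivity of a(·,·) on H^1_0(-2, -2/3) means a(u, u) ≥ α ||u||_{H^1}² for every u ∈ H^1_0.
The interval has length L = 4/3, and Poincaré/coercivity depend only on L. Here a(u, u) = ∫(u')² + (-38/11)·∫u².
Here c = -38/11 < 0 with |c| < (π/L)² = 9*π^2/16, so coercivity still holds. The condition a(u,u) ≥ α||u||_{H^1}² reads (1−α)∫(u')² ≥ (α−c)∫u². Any admissible α is ≤ 1 (rapidly oscillating u have ∫u²/∫(u')² → 0), and α = 1 would force 0 ≥ (1−c)∫u², impossible since c < 1; so 1−α > 0. By the sharp Poincaré inequality on H^1_0 of an interval of length L, ∫(u')² ≥ (π/L)²∫u² with equality for the first sine mode sin(π(x−x₀)/L) (x₀ the left endpoint), so the inequality holds for all u iff (1−α)(π/L)² ≥ α − c, i.e. α ≤ ((π/L)² + c)/((π/L)² + 1) = (1 + c(L/π)²)/(1 + (L/π)²). (Direct route, valid since c ≤ 0: Poincaré gives c∫u² ≥ c(L/π)²∫(u')², so a(u,u) ≥ (1 + c(L/π)²)∫(u')², while ||u||_{H^1}² ≤ (1 + (L/π)²)∫(u')²; dividing yields the same α.) With (π/L)² = 9*π^2/16 and c = -38/11, the largest admissible constant is α = ((π/L)² + c)/((π/L)² + 1).
Simplifying, α = (-608 + 99*π^2)/(11*(16 + 9*π^2)).


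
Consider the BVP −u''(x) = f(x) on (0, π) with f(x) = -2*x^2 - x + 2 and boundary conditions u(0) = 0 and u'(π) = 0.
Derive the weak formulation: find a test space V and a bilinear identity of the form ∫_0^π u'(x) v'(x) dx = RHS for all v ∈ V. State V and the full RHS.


V = {v ∈ H^1(0, π) : v(0) = 0} (test functions vanish at x = 0 where u is specified); weak form: ∫_0^π u'v' dx = ∫_0^π (-2*x^2 - x + 2) v dx for all v ∈ V.

Multiply both sides by a test function v and integrate from 0 to π:
  ∫_0^π −u''(x) v(x) dx = ∫_0^π f(x) v(x) dx.
Integrate the LHS by parts once:
  ∫_0^π −u'' v dx = −[u'(x) v(x)]_0^π + ∫_0^π u'(x) v'(x) dx.
Thus ∫_0^π u'(x) v'(x) dx = ∫_0^π f(x) v(x) dx + [u'(x) v(x)]_0^π.
Choose V so that boundary terms are either known or forced to vanish.
Mixed BC: u(0) = 0 (Dirichlet) and u'(π) = 0 (Neumann). Define V = {v ∈ H^1(0, π) : v(0) = 0}. Then [u' v]_0^π = u'(π)·v(π) − u'(0)·0 = 0.
Weak formulation: find u (satisfying any essential BC) such that ∫_0^π u'(x) v'(x) dx = ∫_0^π f v dx for all v ∈ V (Dirichlet at 0 absorbed into V; the Neumann datum at x = π is zero, so no boundary term remains).
Substituting f(x) = -2*x^2 - x + 2, the right-hand side is ∫_0^π (-2*x^2 - x + 2) v dx.


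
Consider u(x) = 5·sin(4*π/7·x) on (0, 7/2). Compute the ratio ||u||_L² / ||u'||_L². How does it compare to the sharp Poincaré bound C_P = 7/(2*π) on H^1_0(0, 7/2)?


||u||_L² / ||u'||_L² = 7/(4*π) < C_P = 7/(2*π).

u(x) = 5·sin(4*π/7·x), so u'(x) = 20*π*cos(4*π*x/7)/7.
Writing u(x) = A·sin(kπx/L) with A = 5 and k = 2, use ∫_0^L sin²(kπx/L) dx = L/2 and ∫_0^L cos²(kπx/L) dx = L/2.
u² = 25·sin²(4*π/7·x) and (u')² = 400*π^2/49·cos²(4*π/7·x), and each of sin², cos² integrates to L/2 = 7/4 over (0, 7/2).
∫_0^7/2 u² dx = 175/4, so ||u||_L² = 5*sqrt(7)/2.
∫_0^7/2 (u')² dx = 100*π^2/7, so ||u'||_L² = 10*sqrt(7)*π/7.
Ratio ||u||_L² / ||u'||_L² = 7/(4*π).
Sharp Poincaré constant on H^1_0(0, 7/2) is C_P = L/π = 7/(2*π), achieved by sin(2*π/7·x).
This is the k = 2 harmonic; the ratio L/(kπ) is strictly less than C_P = L/π, consistent with the sharp inequality ||u||_L² ≤ C_P ||u'||_L².


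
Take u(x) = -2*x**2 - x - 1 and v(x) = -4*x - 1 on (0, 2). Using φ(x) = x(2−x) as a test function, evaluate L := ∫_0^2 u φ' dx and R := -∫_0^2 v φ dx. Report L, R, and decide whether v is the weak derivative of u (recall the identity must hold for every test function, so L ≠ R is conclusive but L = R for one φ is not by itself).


LHS = 20/3, RHS = 20/3. Yes, v = u' weakly.

u(x) = -2*x**2 - x - 1, classical derivative u'(x) = -4*x - 1.
φ(x) = x(2−x), so φ'(x) = 2 - 2*x.
Note φ(0) = φ(2) = 0, so the boundary term u·φ vanishes.
LHS = ∫_0^2 u(x) φ'(x) dx = ∫_0^2 (4*x^3 - 2*x^2 - 2) dx. Term by term:
  ∫_0^2 4*x^3 dx = 16;  ∫_0^2 -2*x^2 dx = -16/3;  ∫_0^2 -2 dx = -4.
Sum: 16 − 16/3 − 4 = 20/3.
So LHS = 20/3.
∫_0^2 v(x) φ(x) dx = ∫_0^2 (4*x^3 - 7*x^2 - 2*x) dx. Term by term:
  ∫_0^2 4*x^3 dx = 16;  ∫_0^2 -7*x^2 dx = -56/3;  ∫_0^2 -2*x dx = -4.
Sum: 16 − 56/3 − 4 = -20/3.
So RHS = -∫_0^2 v(x) φ(x) dx = 20/3.
LHS = RHS, so the identity holds for this test φ.
Moreover u is smooth here and v(x) = u'(x) = -4*x - 1 pointwise, so the identity holds for every test function. Hence v is the weak derivative of u.


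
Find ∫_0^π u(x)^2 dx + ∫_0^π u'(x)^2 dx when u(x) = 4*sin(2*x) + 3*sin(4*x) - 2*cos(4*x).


||u||_{H^1(0,π)}^2 = 301*π/2

u'(x) = 8*sin(4*x) + 8*cos(2*x) + 12*cos(4*x).
Expand u² and (u')² and integrate term by term on (0, π), using: for integers n ≥ 1, ∫_0^π sin²(nx) dx = ∫_0^π cos²(nx) dx = π/2; for n ≠ n', ∫_0^π sin(nx)sin(n'x) dx = ∫_0^π cos(nx)cos(n'x) dx = 0; and by product-to-sum, ∫_0^π sin(nx)cos(n'x) dx = ½∫_0^π [sin((n+n')x) + sin((n−n')x)] dx, which is 0 when n+n' is even and 2n/(n²−n'²) when n+n' is odd (it need not vanish on (0, π)).
  u² squared terms: (-2)²·∫cos(4x)² dx = 4·π/2 = 2*π;  (3)²·∫sin(4x)² dx = 9·π/2 = 9*π/2;  (4)²·∫sin(2x)² dx = 16·π/2 = 8*π.
  u² cross terms: 2·(-2)·(3)·∫cos(4x)·sin(4x) dx = -12·(0) = 0;  2·(-2)·(4)·∫cos(4x)·sin(2x) dx = -16·(0) = 0;  2·(3)·(4)·∫sin(4x)·sin(2x) dx = 24·(0) = 0.
  So ∫_0^π u² dx = 2*π + 9*π/2 + 8*π + 0 + 0 + 0 = 29*π/2.
  (u')² squared terms: (8)²·∫cos(2x)² dx = 64·π/2 = 32*π;  (8)²·∫sin(4x)² dx = 64·π/2 = 32*π;  (12)²·∫cos(4x)² dx = 144·π/2 = 72*π.
  (u')² cross terms: 2·(8)·(8)·∫cos(2x)·sin(4x) dx = 128·(0) = 0;  2·(8)·(12)·∫cos(2x)·cos(4x) dx = 192·(0) = 0;  2·(8)·(12)·∫sin(4x)·cos(4x) dx = 192·(0) = 0.
  So ∫_0^π (u')² dx = 32*π + 32*π + 72*π + 0 + 0 + 0 = 136*π.
||u||_{H^1}^2 = (29*π/2) + (136*π) = 301*π/2.


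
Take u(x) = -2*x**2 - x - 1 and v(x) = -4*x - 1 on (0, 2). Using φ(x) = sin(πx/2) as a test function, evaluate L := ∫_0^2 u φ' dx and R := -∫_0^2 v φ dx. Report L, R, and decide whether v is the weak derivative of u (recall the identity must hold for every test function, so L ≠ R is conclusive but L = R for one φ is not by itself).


LHS = 20/π, RHS = 20/π. Yes, v = u' weakly.

u(x) = -2*x**2 - x - 1, classical derivative u'(x) = -4*x - 1.
φ(x) = sin(πx/2), so φ'(x) = π*cos(π*x/2)/2.
Note φ(0) = φ(2) = 0, so the boundary term u·φ vanishes.
LHS = ∫_0^2 u(x) φ'(x) dx = ∫_0^2 (-π*x^2*cos(π*x/2) - π*x*cos(π*x/2)/2 - π*cos(π*x/2)/2) dx. Term by term:
  ∫_0^2 -π*cos(π*x/2)/2 dx = 0;  ∫_0^2 -π*x^2*cos(π*x/2) dx = 16/π;  ∫_0^2 -π*x*cos(π*x/2)/2 dx = 4/π.
Sum: 0 + 16/π + 4/π = 20/π.
So LHS = 20/π.
∫_0^2 v(x) φ(x) dx = ∫_0^2 (-4*x*sin(π*x/2) - sin(π*x/2)) dx. Term by term:
  ∫_0^2 -sin(π*x/2) dx = -4/π;  ∫_0^2 -4*x*sin(π*x/2) dx = -16/π.
Sum: -4/π − 16/π = -20/π.
So RHS = -∫_0^2 v(x) φ(x) dx = 20/π.
LHS = RHS, so the identity holds for this test φ.
Moreover u is smooth here and v(x) = u'(x) = -4*x - 1 pointwise, so the identity holds for every test function. Hence v is the weak derivative of u.


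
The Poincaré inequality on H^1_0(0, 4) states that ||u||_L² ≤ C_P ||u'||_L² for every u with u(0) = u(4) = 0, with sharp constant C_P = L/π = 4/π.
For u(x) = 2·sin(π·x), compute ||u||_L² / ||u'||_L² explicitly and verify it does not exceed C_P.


||u||_L² / ||u'||_L² = 1/π < C_P = 4/π.

u(x) = 2·sin(π·x), so u'(x) = 2*π*cos(π*x).
Writing u(x) = A·sin(kπx/L) with A = 2 and k = 4, use ∫_0^L sin²(kπx/L) dx = L/2 and ∫_0^L cos²(kπx/L) dx = L/2.
u² = 4·sin²(π·x) and (u')² = 4*π^2·cos²(π·x), and each of sin², cos² integrates to L/2 = 2 over (0, 4).
∫_0^4 u² dx = 8, so ||u||_L² = 2*sqrt(2).
∫_0^4 (u')² dx = 8*π^2, so ||u'||_L² = 2*sqrt(2)*π.
Ratio ||u||_L² / ||u'||_L² = 1/π.
Sharp Poincaré constant on H^1_0(0, 4) is C_P = L/π = 4/π, achieved by sin(π/4·x).
This is the k = 4 harmonic; the ratio L/(kπ) is strictly less than C_P = L/π, consistent with the sharp inequality ||u||_L² ≤ C_P ||u'||_L².


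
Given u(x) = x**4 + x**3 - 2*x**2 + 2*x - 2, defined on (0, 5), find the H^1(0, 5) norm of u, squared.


||u||_{H^1}^2 = 128183855/252

The H^1 norm (squared) on an interval (0, L) is
  ||u||_{H^1}^2 = ∫_0^L u(x)^2 dx + ∫_0^L u'(x)^2 dx.
Compute u'(x) = 4*x**3 + 3*x**2 - 4*x + 2.
Then u(x)^2 = x**8 + 2*x**7 - 3*x**6 + 4*x**4 - 12*x**3 + 12*x**2 - 8*x + 4 and u'(x)^2 = 16*x**6 + 24*x**5 - 23*x**4 - 8*x**3 + 28*x**2 - 16*x + 4.
Integrate each monomial from 0 to 5 using ∫_0^5 c·x^n dx = c·5^(n+1)/(n+1):
  ∫_0^5 u(x)^2 dx = ∫_0^5 (x^8 + 2*x^7 - 3*x^6 + 4*x^4 - 12*x^3 + 12*x^2 - 8*x + 4) dx. Term by term:
    ∫_0^5 x^8 dx = 1953125/9;  ∫_0^5 2*x^7 dx = 390625/4;  ∫_0^5 -3*x^6 dx = -234375/7;
    ∫_0^5 4*x^4 dx = 2500;  ∫_0^5 -12*x^3 dx = -1875;  ∫_0^5 12*x^2 dx = 500;
    ∫_0^5 -8*x dx = -100;  ∫_0^5 4 dx = 20.
  Sum: 1953125/9 + 390625/4 − 234375/7 + 2500 − 1875 + 500 − 100 + 20 = 71122715/252.
  ∫_0^5 u'(x)^2 dx = ∫_0^5 (16*x^6 + 24*x^5 - 23*x^4 - 8*x^3 + 28*x^2 - 16*x + 4) dx. Term by term:
    ∫_0^5 16*x^6 dx = 1250000/7;  ∫_0^5 24*x^5 dx = 62500;  ∫_0^5 -23*x^4 dx = -14375;
    ∫_0^5 -8*x^3 dx = -1250;  ∫_0^5 28*x^2 dx = 3500/3;  ∫_0^5 -16*x dx = -200;
    ∫_0^5 4 dx = 20.
  Sum: 1250000/7 + 62500 − 14375 − 1250 + 3500/3 − 200 + 20 = 4755095/21.
Adding: ||u||_{H^1}^2 = 71122715/252 + 4755095/21 = 128183855/252.


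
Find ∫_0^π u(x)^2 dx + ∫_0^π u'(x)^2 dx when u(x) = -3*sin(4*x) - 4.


||u||_{H^1(0,π)}^2 = 185*π/2

u'(x) = -12*cos(4*x).
Expand u² and (u')² and integrate term by term on (0, π), using: for integers n ≥ 1, ∫_0^π sin²(nx) dx = ∫_0^π cos²(nx) dx = π/2; for n ≠ n', ∫_0^π sin(nx)sin(n'x) dx = ∫_0^π cos(nx)cos(n'x) dx = 0; and by product-to-sum, ∫_0^π sin(nx)cos(n'x) dx = ½∫_0^π [sin((n+n')x) + sin((n−n')x)] dx, which is 0 when n+n' is even and 2n/(n²−n'²) when n+n' is odd (it need not vanish on (0, π)). For the constant mode: ∫_0^π 1 dx = π, ∫_0^π cos(nx) dx = 0, ∫_0^π sin(nx) dx = (1−(−1)^n)/n.
  u² squared terms: (-4)²·∫1 dx = 16·π = 16*π;  (-3)²·∫sin(4x)² dx = 9·π/2 = 9*π/2.
  u² cross terms: 2·(-4)·(-3)·∫1·sin(4x) dx = 24·(0) = 0.
  So ∫_0^π u² dx = 16*π + 9*π/2 + 0 = 41*π/2.
  (u')² squared terms: (-12)²·∫cos(4x)² dx = 144·π/2 = 72*π.
  So ∫_0^π (u')² dx = 72*π.
||u||_{H^1}^2 = (41*π/2) + (72*π) = 185*π/2.


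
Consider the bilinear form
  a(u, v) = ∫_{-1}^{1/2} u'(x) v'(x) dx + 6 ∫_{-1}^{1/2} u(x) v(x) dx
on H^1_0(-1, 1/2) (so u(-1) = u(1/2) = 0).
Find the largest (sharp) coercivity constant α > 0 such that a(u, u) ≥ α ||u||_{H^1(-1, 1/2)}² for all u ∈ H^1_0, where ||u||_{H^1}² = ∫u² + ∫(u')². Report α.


α = 1

Coercivity of a(·,·) on H^1_0(-1, 1/2) means a(u, u) ≥ α ||u||_{H^1}² for every u ∈ H^1_0.
The interval has length L = 3/2, and Poincaré/coercivity depend only on L. Here a(u, u) = ∫(u')² + (6)·∫u².
Here c = 6 ≥ 1, so a(u,u) = ∫(u')² + c∫u² ≥ ∫(u')² + ∫u² = ||u||_{H^1}², i.e. α = 1 works. No larger α is possible: a(u,u) ≥ α||u||_{H^1}² means (1−α)∫(u')² ≥ (α−c)∫u², and for the modes u_n = sin(nπ(x−x₀)/L) (x₀ the left endpoint) one has ∫u_n²/∫(u_n')² = (L/(nπ))² → 0, so a(u_n,u_n)/||u_n||_{H^1}² → 1. Hence the optimal constant is α = 1.
Therefore α = 1.


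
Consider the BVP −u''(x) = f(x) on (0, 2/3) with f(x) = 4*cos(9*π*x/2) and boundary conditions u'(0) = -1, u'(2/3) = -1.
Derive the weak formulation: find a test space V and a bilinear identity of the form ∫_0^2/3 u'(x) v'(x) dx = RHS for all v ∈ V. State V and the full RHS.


V = H^1(0, 2/3) (v unrestricted at boundary; u is determined up to an additive constant); weak form: ∫_0^2/3 u'v' dx = ∫_0^2/3 (4*cos(9*π*x/2)) v dx − v(2/3) + v(0) for all v ∈ V.

Multiply both sides by a test function v and integrate from 0 to 2/3:
  ∫_0^2/3 −u''(x) v(x) dx = ∫_0^2/3 f(x) v(x) dx.
Integrate the LHS by parts once:
  ∫_0^2/3 −u'' v dx = −[u'(x) v(x)]_0^2/3 + ∫_0^2/3 u'(x) v'(x) dx.
Thus ∫_0^2/3 u'(x) v'(x) dx = ∫_0^2/3 f(x) v(x) dx + [u'(x) v(x)]_0^2/3.
Choose V so that boundary terms are either known or forced to vanish.
u has inhomogeneous Neumann u'(0) = -1, u'(2/3) = -1. [u' v]_0^2/3 = (-1)·v(2/3) − (-1)·v(0) = − v(2/3) + v(0). Take V = H^1(0, 2/3); boundary term becomes part of RHS.
Weak formulation: find u (satisfying any essential BC) such that ∫_0^2/3 u'(x) v'(x) dx = ∫_0^2/3 f v dx − v(2/3) + v(0) for all v ∈ V (Neumann data are natural BCs: they enter the RHS as boundary terms).
Substituting f(x) = 4*cos(9*π*x/2), the right-hand side is ∫_0^2/3 (4*cos(9*π*x/2)) v dx − v(2/3) + v(0).
Compatibility check (pure Neumann): taking v ≡ 1 ∈ V gives 0 = ∫_0^2/3 f dx + (-1) − (-1), i.e. ∫_0^2/3 f dx must equal u'(0) − u'(2/3) = 0. Indeed ∫_0^2/3 (4*cos(9*π*x/2)) dx = 0, so the data are compatible. The solution is then unique only up to an additive constant (fix it e.g. by requiring ∫_0^2/3 u dx = 0).


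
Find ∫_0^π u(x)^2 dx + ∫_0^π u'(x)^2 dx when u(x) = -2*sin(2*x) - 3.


||u||_{H^1(0,π)}^2 = 19*π

u'(x) = -4*cos(2*x).
Expand u² and (u')² and integrate term by term on (0, π), using: for integers n ≥ 1, ∫_0^π sin²(nx) dx = ∫_0^π cos²(nx) dx = π/2; for n ≠ n', ∫_0^π sin(nx)sin(n'x) dx = ∫_0^π cos(nx)cos(n'x) dx = 0; and by product-to-sum, ∫_0^π sin(nx)cos(n'x) dx = ½∫_0^π [sin((n+n')x) + sin((n−n')x)] dx, which is 0 when n+n' is even and 2n/(n²−n'²) when n+n' is odd (it need not vanish on (0, π)). For the constant mode: ∫_0^π 1 dx = π, ∫_0^π cos(nx) dx = 0, ∫_0^π sin(nx) dx = (1−(−1)^n)/n.
  u² squared terms: (-3)²·∫1 dx = 9·π = 9*π;  (-2)²·∫sin(2x)² dx = 4·π/2 = 2*π.
  u² cross terms: 2·(-3)·(-2)·∫1·sin(2x) dx = 12·(0) = 0.
  So ∫_0^π u² dx = 9*π + 2*π + 0 = 11*π.
  (u')² squared terms: (-4)²·∫cos(2x)² dx = 16·π/2 = 8*π.
  So ∫_0^π (u')² dx = 8*π.
||u||_{H^1}^2 = (11*π) + (8*π) = 19*π.


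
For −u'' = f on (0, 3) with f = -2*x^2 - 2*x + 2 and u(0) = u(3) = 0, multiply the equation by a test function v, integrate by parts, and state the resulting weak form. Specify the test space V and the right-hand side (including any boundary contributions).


V = H^1_0(0, 3) (so v(0) = v(3) = 0); weak form: ∫_0^3 u'v' dx = ∫_0^3 (-2*x^2 - 2*x + 2) v dx for all v ∈ V.

Multiply both sides by a test function v and integrate from 0 to 3:
  ∫_0^3 −u''(x) v(x) dx = ∫_0^3 f(x) v(x) dx.
Integrate the LHS by parts once:
  ∫_0^3 −u'' v dx = −[u'(x) v(x)]_0^3 + ∫_0^3 u'(x) v'(x) dx.
Thus ∫_0^3 u'(x) v'(x) dx = ∫_0^3 f(x) v(x) dx + [u'(x) v(x)]_0^3.
Choose V so that boundary terms are either known or forced to vanish.
u is Dirichlet: u(0) = u(3) = 0. Let V = H^1_0(0, 3); then v(0) = v(3) = 0, and [u' v]_0^3 = 0.
Weak formulation: find u (satisfying any essential BC) such that ∫_0^3 u'(x) v'(x) dx = ∫_0^3 f v dx for all v ∈ V.
Substituting f(x) = -2*x^2 - 2*x + 2, the right-hand side is ∫_0^3 (-2*x^2 - 2*x + 2) v dx.


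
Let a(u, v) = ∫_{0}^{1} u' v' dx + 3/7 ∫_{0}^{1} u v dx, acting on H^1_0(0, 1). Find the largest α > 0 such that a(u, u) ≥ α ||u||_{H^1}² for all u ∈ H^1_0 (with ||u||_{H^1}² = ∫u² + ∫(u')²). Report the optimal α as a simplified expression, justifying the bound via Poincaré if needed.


α = (3/7 + π^2)/(1 + π^2)

Coercivity of a(·,·) on H^1_0(0, 1) means a(u, u) ≥ α ||u||_{H^1}² for every u ∈ H^1_0.
The interval has length L = 1, and Poincaré/coercivity depend only on L. Here a(u, u) = ∫(u')² + (3/7)·∫u².
Here 0 < c = 3/7 < 1. The condition a(u,u) ≥ α||u||_{H^1}² reads (1−α)∫(u')² ≥ (α−c)∫u². Any admissible α is ≤ 1 (rapidly oscillating u have ∫u²/∫(u')² → 0), and α = 1 would force 0 ≥ (1−c)∫u², impossible since c < 1; so 1−α > 0. By the sharp Poincaré inequality on H^1_0 of an interval of length L, ∫(u')² ≥ (π/L)²∫u² with equality for the first sine mode sin(π(x−x₀)/L) (x₀ the left endpoint), so the inequality holds for all u iff (1−α)(π/L)² ≥ α − c, i.e. α ≤ ((π/L)² + c)/((π/L)² + 1) = (1 + c(L/π)²)/(1 + (L/π)²). With (π/L)² = π^2 and c = 3/7, the largest admissible constant is α = ((π/L)² + c)/((π/L)² + 1).
Simplifying, α = (3/7 + π^2)/(1 + π^2).


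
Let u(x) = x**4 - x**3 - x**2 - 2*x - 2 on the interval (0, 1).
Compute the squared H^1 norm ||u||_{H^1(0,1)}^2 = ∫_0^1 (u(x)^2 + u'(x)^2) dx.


||u||_{H^1}^2 = 27053/1260

The H^1 norm (squared) on an interval (0, L) is
  ||u||_{H^1}^2 = ∫_0^L u(x)^2 dx + ∫_0^L u'(x)^2 dx.
Compute u'(x) = 4*x**3 - 3*x**2 - 2*x - 2.
Then u(x)^2 = x**8 - 2*x**7 - x**6 - 2*x**5 + x**4 + 8*x**3 + 8*x**2 + 8*x + 4 and u'(x)^2 = 16*x**6 - 24*x**5 - 7*x**4 - 4*x**3 + 16*x**2 + 8*x + 4.
Integrate each monomial from 0 to 1 using ∫_0^1 c·x^n dx = c·1^(n+1)/(n+1):
  ∫_0^1 u(x)^2 dx = ∫_0^1 (x^8 - 2*x^7 - x^6 - 2*x^5 + x^4 + 8*x^3 + 8*x^2 + 8*x + 4) dx. Term by term:
    ∫_0^1 x^8 dx = 1/9;  ∫_0^1 -2*x^7 dx = -1/4;  ∫_0^1 -x^6 dx = -1/7;
    ∫_0^1 -2*x^5 dx = -1/3;  ∫_0^1 x^4 dx = 1/5;  ∫_0^1 8*x^3 dx = 2;
    ∫_0^1 8*x^2 dx = 8/3;  ∫_0^1 8*x dx = 4;  ∫_0^1 4 dx = 4.
  Sum: 1/9 − 1/4 − 1/7 − 1/3 + 1/5 + 2 + 8/3 + 4 + 4 = 15437/1260.
  ∫_0^1 u'(x)^2 dx = ∫_0^1 (16*x^6 - 24*x^5 - 7*x^4 - 4*x^3 + 16*x^2 + 8*x + 4) dx. Term by term:
    ∫_0^1 16*x^6 dx = 16/7;  ∫_0^1 -24*x^5 dx = -4;  ∫_0^1 -7*x^4 dx = -7/5;
    ∫_0^1 -4*x^3 dx = -1;  ∫_0^1 16*x^2 dx = 16/3;  ∫_0^1 8*x dx = 4;
    ∫_0^1 4 dx = 4.
  Sum: 16/7 − 4 − 7/5 − 1 + 16/3 + 4 + 4 = 968/105.
Adding: ||u||_{H^1}^2 = 15437/1260 + 968/105 = 27053/1260.


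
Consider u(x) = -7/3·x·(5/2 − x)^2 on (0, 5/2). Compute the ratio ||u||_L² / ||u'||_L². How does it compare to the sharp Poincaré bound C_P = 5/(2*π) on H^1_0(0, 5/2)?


||u||_L² / ||u'||_L² = 5*sqrt(14)/28 < C_P = 5/(2*π).

u(x) = -7/3·x·(5/2 − x)^2, so u'(x) = -7*x^2 + 70*x/3 - 175/12.
u(x) = -7/3·x·(5/2 − x)^2 vanishes at x = 0 and x = 5/2, so u ∈ H^1_0(0, 5/2). Differentiate via the product rule and integrate the resulting polynomials term by term.
  ∫_0^5/2 u² dx = ∫_0^5/2 (49*x^6/9 - 490*x^5/9 + 1225*x^4/6 - 6125*x^3/18 + 30625*x^2/144) dx. Term by term:
    ∫_0^5/2 49*x^6/9 dx = 546875/1152;  ∫_0^5/2 -490*x^5/9 dx = -3828125/1728;  ∫_0^5/2 1225*x^4/6 dx = 765625/192;
    ∫_0^5/2 -6125*x^3/18 dx = -3828125/1152;  ∫_0^5/2 30625*x^2/144 dx = 3828125/3456.
  Sum: 546875/1152 − 3828125/1728 + 765625/192 − 3828125/1152 + 3828125/3456 = 109375/3456.
  ∫_0^5/2 (u')² dx = ∫_0^5/2 (49*x^4 - 980*x^3/3 + 13475*x^2/18 - 6125*x/9 + 30625/144) dx. Term by term:
    ∫_0^5/2 49*x^4 dx = 30625/32;  ∫_0^5/2 -980*x^3/3 dx = -153125/48;  ∫_0^5/2 13475*x^2/18 dx = 1684375/432;
    ∫_0^5/2 -6125*x/9 dx = -153125/72;  ∫_0^5/2 30625/144 dx = 153125/288.
  Sum: 30625/32 − 153125/48 + 1684375/432 − 153125/72 + 153125/288 = 30625/432.
∫_0^5/2 u² dx = 109375/3456, so ||u||_L² = 125*sqrt(42)/144.
∫_0^5/2 (u')² dx = 30625/432, so ||u'||_L² = 175*sqrt(3)/36.
Ratio ||u||_L² / ||u'||_L² = 5*sqrt(14)/28.
Sharp Poincaré constant on H^1_0(0, 5/2) is C_P = L/π = 5/(2*π), achieved by sin(2*π/5·x).
A polynomial bump cannot attain the sharp Poincaré constant (only the first sine eigenfunction does), so the ratio is strictly less than C_P, consistent with ||u||_L² ≤ C_P ||u'||_L².


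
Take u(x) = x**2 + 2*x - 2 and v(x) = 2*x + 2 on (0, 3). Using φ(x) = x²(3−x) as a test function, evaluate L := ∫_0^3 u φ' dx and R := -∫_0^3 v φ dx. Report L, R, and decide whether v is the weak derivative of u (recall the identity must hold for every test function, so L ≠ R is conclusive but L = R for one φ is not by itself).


LHS = -189/5, RHS = -189/5. Yes, v = u' weakly.

u(x) = x**2 + 2*x - 2, classical derivative u'(x) = 2*x + 2.
φ(x) = x²(3−x), so φ'(x) = 3*x*(2 - x).
Note φ(0) = φ(3) = 0, so the boundary term u·φ vanishes.
LHS = ∫_0^3 u(x) φ'(x) dx = ∫_0^3 (-3*x^4 + 18*x^2 - 12*x) dx. Term by term:
  ∫_0^3 -3*x^4 dx = -729/5;  ∫_0^3 18*x^2 dx = 162;  ∫_0^3 -12*x dx = -54.
Sum: -729/5 + 162 − 54 = -189/5.
So LHS = -189/5.
∫_0^3 v(x) φ(x) dx = ∫_0^3 (-2*x^4 + 4*x^3 + 6*x^2) dx. Term by term:
  ∫_0^3 -2*x^4 dx = -486/5;  ∫_0^3 4*x^3 dx = 81;  ∫_0^3 6*x^2 dx = 54.
Sum: -486/5 + 81 + 54 = 189/5.
So RHS = -∫_0^3 v(x) φ(x) dx = -189/5.
LHS = RHS, so the identity holds for this test φ.
Moreover u is smooth here and v(x) = u'(x) = 2*x + 2 pointwise, so the identity holds for every test function. Hence v is the weak derivative of u.


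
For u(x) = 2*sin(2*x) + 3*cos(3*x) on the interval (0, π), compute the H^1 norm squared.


||u||_{H^1(0,π)}^2 = -96 + 55*π

u'(x) = -9*sin(3*x) + 4*cos(2*x).
Expand u² and (u')² and integrate term by term on (0, π), using: for integers n ≥ 1, ∫_0^π sin²(nx) dx = ∫_0^π cos²(nx) dx = π/2; for n ≠ n', ∫_0^π sin(nx)sin(n'x) dx = ∫_0^π cos(nx)cos(n'x) dx = 0; and by product-to-sum, ∫_0^π sin(nx)cos(n'x) dx = ½∫_0^π [sin((n+n')x) + sin((n−n')x)] dx, which is 0 when n+n' is even and 2n/(n²−n'²) when n+n' is odd (it need not vanish on (0, π)).
  u² squared terms: (2)²·∫sin(2x)² dx = 4·π/2 = 2*π;  (3)²·∫cos(3x)² dx = 9·π/2 = 9*π/2.
  u² cross terms: 2·(2)·(3)·∫sin(2x)·cos(3x) dx = 12·(-4/5) = -48/5.
  So ∫_0^π u² dx = 2*π + 9*π/2 − 48/5 = -48/5 + 13*π/2.
  (u')² squared terms: (-9)²·∫sin(3x)² dx = 81·π/2 = 81*π/2;  (4)²·∫cos(2x)² dx = 16·π/2 = 8*π.
  (u')² cross terms: 2·(-9)·(4)·∫sin(3x)·cos(2x) dx = -72·(6/5) = -432/5.
  So ∫_0^π (u')² dx = 81*π/2 + 8*π − 432/5 = -432/5 + 97*π/2.
||u||_{H^1}^2 = (-48/5 + 13*π/2) + (-432/5 + 97*π/2) = -96 + 55*π.


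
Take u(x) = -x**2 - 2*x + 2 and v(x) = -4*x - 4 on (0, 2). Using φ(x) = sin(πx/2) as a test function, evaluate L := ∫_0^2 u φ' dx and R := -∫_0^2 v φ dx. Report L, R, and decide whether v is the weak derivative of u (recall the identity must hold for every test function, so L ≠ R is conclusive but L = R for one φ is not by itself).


LHS = 16/π, RHS = 32/π. No, v is not the weak derivative of u.

u(x) = -x**2 - 2*x + 2, classical derivative u'(x) = -2*x - 2.
φ(x) = sin(πx/2), so φ'(x) = π*cos(π*x/2)/2.
Note φ(0) = φ(2) = 0, so the boundary term u·φ vanishes.
LHS = ∫_0^2 u(x) φ'(x) dx = ∫_0^2 (-π*x^2*cos(π*x/2)/2 - π*x*cos(π*x/2) + π*cos(π*x/2)) dx. Term by term:
  ∫_0^2 π*cos(π*x/2) dx = 0;  ∫_0^2 -π*x*cos(π*x/2) dx = 8/π;  ∫_0^2 -π*x^2*cos(π*x/2)/2 dx = 8/π.
Sum: 0 + 8/π + 8/π = 16/π.
So LHS = 16/π.
∫_0^2 v(x) φ(x) dx = ∫_0^2 (-4*x*sin(π*x/2) - 4*sin(π*x/2)) dx. Term by term:
  ∫_0^2 -4*sin(π*x/2) dx = -16/π;  ∫_0^2 -4*x*sin(π*x/2) dx = -16/π.
Sum: -16/π − 16/π = -32/π.
So RHS = -∫_0^2 v(x) φ(x) dx = 32/π.
LHS − RHS = -16/π ≠ 0, so the identity fails.
(For a valid weak derivative the identity must hold for EVERY test function, in particular this one. The failure shows v is NOT the weak derivative of u.)
Correct weak derivative would be u'(x) = -2*x - 2.
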